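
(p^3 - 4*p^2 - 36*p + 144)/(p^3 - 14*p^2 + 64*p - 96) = (p + 6)/(p - 4)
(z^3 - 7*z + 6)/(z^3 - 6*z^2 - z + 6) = (z^2 + z - 6)/(z^2 - 5*z - 6)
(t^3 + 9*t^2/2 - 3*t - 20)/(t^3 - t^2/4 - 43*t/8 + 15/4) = 4*(t + 4)/(4*t - 3)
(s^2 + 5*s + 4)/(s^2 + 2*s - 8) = (s + 1)/(s - 2)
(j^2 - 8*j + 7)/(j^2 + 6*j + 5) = (j^2 - 8*j + 7)/(j^2 + 6*j + 5)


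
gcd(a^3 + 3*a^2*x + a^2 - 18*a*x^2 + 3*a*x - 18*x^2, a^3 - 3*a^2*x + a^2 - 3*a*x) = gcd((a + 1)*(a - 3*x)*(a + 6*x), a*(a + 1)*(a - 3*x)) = -a^2 + 3*a*x - a + 3*x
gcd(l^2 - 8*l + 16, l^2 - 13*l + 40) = 1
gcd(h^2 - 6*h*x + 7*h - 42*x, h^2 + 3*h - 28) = h + 7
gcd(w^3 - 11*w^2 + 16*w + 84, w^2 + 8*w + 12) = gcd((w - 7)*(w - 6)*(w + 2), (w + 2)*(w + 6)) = w + 2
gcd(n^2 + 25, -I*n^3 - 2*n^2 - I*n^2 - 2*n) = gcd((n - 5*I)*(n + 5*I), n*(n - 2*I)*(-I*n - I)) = 1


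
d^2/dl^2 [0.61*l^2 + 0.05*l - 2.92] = 1.22000000000000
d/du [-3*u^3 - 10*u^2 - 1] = u*(-9*u - 20)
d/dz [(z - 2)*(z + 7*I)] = 2*z - 2 + 7*I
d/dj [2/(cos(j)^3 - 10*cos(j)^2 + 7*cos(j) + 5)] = 2*(3*cos(j)^2 - 20*cos(j) + 7)*sin(j)/(cos(j)^3 - 10*cos(j)^2 + 7*cos(j) + 5)^2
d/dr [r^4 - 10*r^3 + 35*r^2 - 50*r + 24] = 4*r^3 - 30*r^2 + 70*r - 50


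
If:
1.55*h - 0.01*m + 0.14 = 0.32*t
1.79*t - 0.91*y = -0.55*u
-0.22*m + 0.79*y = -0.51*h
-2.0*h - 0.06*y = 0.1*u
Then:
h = 0.318426235567954 - 0.585870312292436*y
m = 2.23275518514026*y + 0.738169909725712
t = 1.95680926885335 - 2.90758292470212*y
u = 11.1174062458487*y - 6.36852471135908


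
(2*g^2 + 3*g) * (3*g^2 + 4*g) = 6*g^4 + 17*g^3 + 12*g^2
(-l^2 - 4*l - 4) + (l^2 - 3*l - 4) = -7*l - 8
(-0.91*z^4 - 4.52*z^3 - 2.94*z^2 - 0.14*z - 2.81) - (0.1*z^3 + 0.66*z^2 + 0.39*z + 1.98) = -0.91*z^4 - 4.62*z^3 - 3.6*z^2 - 0.53*z - 4.79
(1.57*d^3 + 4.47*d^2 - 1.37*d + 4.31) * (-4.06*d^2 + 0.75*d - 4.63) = -6.3742*d^5 - 16.9707*d^4 + 1.6456*d^3 - 39.2222*d^2 + 9.5756*d - 19.9553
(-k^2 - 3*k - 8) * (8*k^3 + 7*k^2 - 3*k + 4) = -8*k^5 - 31*k^4 - 82*k^3 - 51*k^2 + 12*k - 32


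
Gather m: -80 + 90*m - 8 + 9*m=99*m - 88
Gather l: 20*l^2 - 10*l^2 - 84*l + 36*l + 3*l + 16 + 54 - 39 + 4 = 10*l^2 - 45*l + 35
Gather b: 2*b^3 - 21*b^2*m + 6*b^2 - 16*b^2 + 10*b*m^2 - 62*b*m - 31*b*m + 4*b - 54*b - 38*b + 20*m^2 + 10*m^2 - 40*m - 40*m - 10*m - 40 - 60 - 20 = 2*b^3 + b^2*(-21*m - 10) + b*(10*m^2 - 93*m - 88) + 30*m^2 - 90*m - 120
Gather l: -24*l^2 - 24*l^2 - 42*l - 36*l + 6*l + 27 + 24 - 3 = -48*l^2 - 72*l + 48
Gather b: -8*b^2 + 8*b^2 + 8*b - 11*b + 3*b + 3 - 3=0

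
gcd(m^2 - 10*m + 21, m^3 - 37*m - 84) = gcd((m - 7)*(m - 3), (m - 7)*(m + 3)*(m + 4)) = m - 7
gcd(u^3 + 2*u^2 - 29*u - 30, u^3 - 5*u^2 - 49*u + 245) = u - 5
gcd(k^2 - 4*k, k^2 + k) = k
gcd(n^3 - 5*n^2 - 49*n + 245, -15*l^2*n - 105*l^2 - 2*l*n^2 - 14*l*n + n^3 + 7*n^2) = n + 7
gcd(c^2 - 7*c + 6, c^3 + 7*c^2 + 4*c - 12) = c - 1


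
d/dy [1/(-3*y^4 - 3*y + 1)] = 3*(4*y^3 + 1)/(3*y^4 + 3*y - 1)^2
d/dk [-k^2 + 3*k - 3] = 3 - 2*k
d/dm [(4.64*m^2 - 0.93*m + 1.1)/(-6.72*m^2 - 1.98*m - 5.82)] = (-15.4368*m^2 - 39.2256*m + 7.5906)/(45.1584*m^4 + 26.6112*m^3 + 82.1412*m^2 + 23.0472*m + 33.8724)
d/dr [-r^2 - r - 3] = -2*r - 1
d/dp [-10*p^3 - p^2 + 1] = 2*p*(-15*p - 1)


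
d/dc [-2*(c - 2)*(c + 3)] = -4*c - 2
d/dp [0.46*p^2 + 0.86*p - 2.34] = 0.92*p + 0.86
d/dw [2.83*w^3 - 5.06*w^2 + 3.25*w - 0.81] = 8.49*w^2 - 10.12*w + 3.25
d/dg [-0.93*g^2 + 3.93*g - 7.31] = 3.93 - 1.86*g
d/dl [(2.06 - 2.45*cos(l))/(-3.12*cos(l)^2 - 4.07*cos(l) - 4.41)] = (7.644*cos(l)^2 - 12.8544*cos(l) - 19.1887)*sin(l)/(9.7344*cos(l)^4 + 25.3968*cos(l)^3 + 44.0833*cos(l)^2 + 35.8974*cos(l) + 19.4481)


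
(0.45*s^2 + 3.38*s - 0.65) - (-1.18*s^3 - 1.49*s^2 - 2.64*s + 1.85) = 1.18*s^3 + 1.94*s^2 + 6.02*s - 2.5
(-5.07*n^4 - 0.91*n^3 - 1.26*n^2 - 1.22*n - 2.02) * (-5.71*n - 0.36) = 28.9497*n^5 + 7.0213*n^4 + 7.5222*n^3 + 7.4198*n^2 + 11.9734*n + 0.7272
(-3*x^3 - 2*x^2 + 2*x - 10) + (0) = -3*x^3 - 2*x^2 + 2*x - 10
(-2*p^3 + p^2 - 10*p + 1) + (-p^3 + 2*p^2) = -3*p^3 + 3*p^2 - 10*p + 1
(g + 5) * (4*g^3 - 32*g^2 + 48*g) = 4*g^4 - 12*g^3 - 112*g^2 + 240*g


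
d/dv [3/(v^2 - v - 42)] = 3*(1 - 2*v)/(-v^2 + v + 42)^2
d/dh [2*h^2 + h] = 4*h + 1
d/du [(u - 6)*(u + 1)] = 2*u - 5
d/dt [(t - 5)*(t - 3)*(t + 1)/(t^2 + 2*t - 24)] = (t^4 + 4*t^3 - 93*t^2 + 306*t - 198)/(t^4 + 4*t^3 - 44*t^2 - 96*t + 576)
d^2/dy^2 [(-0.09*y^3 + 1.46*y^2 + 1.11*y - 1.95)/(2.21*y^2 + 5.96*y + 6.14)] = (4.44089209850063e-16*y^5 - 31.569766*y^3 - 195.77289*y^2 - 264.837708*y - 56.770316)/(10.793861*y^6 + 87.327708*y^5 + 325.47333*y^4 + 696.95048*y^3 + 904.25622*y^2 + 674.068848*y + 231.475544)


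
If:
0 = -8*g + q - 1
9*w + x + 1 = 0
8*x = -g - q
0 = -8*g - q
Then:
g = -1/16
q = 1/2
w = -121/1152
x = -7/128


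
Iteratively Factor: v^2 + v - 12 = (v + 4)*(v - 3)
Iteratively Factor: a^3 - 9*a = (a)*(a^2 - 9) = a*(a + 3)*(a - 3)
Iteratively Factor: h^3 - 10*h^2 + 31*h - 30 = (h - 3)*(h^2 - 7*h + 10) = (h - 3)*(h - 2)*(h - 5)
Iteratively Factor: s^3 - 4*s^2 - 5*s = (s + 1)*(s^2 - 5*s) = (s - 5)*(s + 1)*(s)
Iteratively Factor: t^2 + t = (t)*(t + 1)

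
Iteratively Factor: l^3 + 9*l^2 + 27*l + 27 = (l + 3)*(l^2 + 6*l + 9) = (l + 3)^2*(l + 3)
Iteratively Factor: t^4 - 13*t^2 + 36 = (t - 2)*(t^3 + 2*t^2 - 9*t - 18) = (t - 2)*(t + 3)*(t^2 - t - 6) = (t - 2)*(t + 2)*(t + 3)*(t - 3)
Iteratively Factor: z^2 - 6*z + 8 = (z - 2)*(z - 4)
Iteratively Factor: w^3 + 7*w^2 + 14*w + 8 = (w + 2)*(w^2 + 5*w + 4) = (w + 2)*(w + 4)*(w + 1)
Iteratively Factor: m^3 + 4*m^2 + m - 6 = (m - 1)*(m^2 + 5*m + 6) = (m - 1)*(m + 3)*(m + 2)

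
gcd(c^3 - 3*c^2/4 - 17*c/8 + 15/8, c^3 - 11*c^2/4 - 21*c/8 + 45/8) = c^2 + c/4 - 15/8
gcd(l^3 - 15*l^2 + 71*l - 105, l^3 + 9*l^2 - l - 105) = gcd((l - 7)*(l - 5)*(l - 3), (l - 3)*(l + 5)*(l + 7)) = l - 3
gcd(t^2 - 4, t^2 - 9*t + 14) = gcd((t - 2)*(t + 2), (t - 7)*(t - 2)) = t - 2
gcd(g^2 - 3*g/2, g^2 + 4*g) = g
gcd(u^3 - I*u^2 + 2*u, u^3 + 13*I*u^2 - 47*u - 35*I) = u + I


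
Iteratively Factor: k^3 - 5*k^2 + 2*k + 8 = (k - 2)*(k^2 - 3*k - 4) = (k - 2)*(k + 1)*(k - 4)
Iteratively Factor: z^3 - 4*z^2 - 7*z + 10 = (z - 1)*(z^2 - 3*z - 10) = (z - 5)*(z - 1)*(z + 2)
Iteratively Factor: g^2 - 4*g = (g - 4)*(g)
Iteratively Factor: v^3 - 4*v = (v)*(v^2 - 4) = v*(v + 2)*(v - 2)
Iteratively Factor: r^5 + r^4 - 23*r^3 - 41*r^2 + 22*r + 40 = (r + 1)*(r^4 - 23*r^2 - 18*r + 40) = (r - 5)*(r + 1)*(r^3 + 5*r^2 + 2*r - 8) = (r - 5)*(r - 1)*(r + 1)*(r^2 + 6*r + 8) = (r - 5)*(r - 1)*(r + 1)*(r + 4)*(r + 2)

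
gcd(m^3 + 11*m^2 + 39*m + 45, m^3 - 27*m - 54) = m^2 + 6*m + 9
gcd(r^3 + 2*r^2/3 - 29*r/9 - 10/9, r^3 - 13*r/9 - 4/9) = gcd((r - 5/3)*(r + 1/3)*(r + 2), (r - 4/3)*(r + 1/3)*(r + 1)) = r + 1/3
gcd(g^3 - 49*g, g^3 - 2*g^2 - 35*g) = g^2 - 7*g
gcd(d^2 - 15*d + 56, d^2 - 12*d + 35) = d - 7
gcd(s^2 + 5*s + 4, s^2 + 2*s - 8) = s + 4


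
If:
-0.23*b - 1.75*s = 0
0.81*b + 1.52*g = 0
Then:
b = -7.60869565217391*s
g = 4.05463386727689*s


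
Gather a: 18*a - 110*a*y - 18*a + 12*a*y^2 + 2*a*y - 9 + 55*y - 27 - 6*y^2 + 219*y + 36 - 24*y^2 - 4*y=a*(12*y^2 - 108*y) - 30*y^2 + 270*y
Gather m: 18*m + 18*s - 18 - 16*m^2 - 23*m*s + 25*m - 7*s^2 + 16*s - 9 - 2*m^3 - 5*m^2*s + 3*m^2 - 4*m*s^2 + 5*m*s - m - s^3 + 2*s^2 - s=-2*m^3 + m^2*(-5*s - 13) + m*(-4*s^2 - 18*s + 42) - s^3 - 5*s^2 + 33*s - 27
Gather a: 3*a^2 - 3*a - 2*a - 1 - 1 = 3*a^2 - 5*a - 2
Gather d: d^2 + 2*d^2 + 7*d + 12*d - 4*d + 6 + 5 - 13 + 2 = 3*d^2 + 15*d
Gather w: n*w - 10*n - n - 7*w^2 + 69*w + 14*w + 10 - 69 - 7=-11*n - 7*w^2 + w*(n + 83) - 66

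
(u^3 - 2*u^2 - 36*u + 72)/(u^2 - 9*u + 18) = (u^2 + 4*u - 12)/(u - 3)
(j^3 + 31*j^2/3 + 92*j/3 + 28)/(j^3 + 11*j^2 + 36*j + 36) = (j + 7/3)/(j + 3)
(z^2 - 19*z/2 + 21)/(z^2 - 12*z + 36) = (z - 7/2)/(z - 6)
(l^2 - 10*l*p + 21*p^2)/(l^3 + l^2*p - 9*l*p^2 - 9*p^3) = (l - 7*p)/(l^2 + 4*l*p + 3*p^2)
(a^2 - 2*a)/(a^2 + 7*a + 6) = a*(a - 2)/(a^2 + 7*a + 6)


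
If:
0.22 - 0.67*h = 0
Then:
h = 0.33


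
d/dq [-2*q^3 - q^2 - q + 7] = -6*q^2 - 2*q - 1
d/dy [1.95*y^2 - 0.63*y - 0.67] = 3.9*y - 0.63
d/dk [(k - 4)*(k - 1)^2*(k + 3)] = 4*k^3 - 9*k^2 - 18*k + 23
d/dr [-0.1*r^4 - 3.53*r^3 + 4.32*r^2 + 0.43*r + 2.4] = -0.4*r^3 - 10.59*r^2 + 8.64*r + 0.43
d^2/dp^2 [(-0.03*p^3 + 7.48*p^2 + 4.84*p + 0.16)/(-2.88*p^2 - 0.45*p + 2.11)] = (-4.44089209850063e-16*p^5 + 1.13686837721616e-13*p^4 - 60.524874*p^3 - 280.860318*p^2 - 176.913054*p - 77.803952)/(23.887872*p^6 + 11.19744*p^5 - 50.753952*p^4 - 16.316235*p^3 + 37.184319*p^2 + 6.010335*p - 9.393931)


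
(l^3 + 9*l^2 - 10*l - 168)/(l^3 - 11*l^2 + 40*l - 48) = (l^2 + 13*l + 42)/(l^2 - 7*l + 12)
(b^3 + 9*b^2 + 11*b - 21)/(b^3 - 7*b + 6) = (b + 7)/(b - 2)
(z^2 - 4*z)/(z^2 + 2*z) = (z - 4)/(z + 2)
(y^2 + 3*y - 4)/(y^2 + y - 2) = (y + 4)/(y + 2)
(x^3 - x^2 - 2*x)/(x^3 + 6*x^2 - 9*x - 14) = x/(x + 7)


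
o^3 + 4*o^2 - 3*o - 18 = (o - 2)*(o + 3)^2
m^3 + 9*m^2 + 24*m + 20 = (m + 2)^2*(m + 5)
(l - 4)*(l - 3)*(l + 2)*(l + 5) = l^4 - 27*l^2 + 14*l + 120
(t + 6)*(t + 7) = t^2 + 13*t + 42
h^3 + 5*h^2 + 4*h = h*(h + 1)*(h + 4)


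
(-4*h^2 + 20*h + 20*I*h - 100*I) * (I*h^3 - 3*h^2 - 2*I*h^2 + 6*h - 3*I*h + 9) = -4*I*h^5 - 8*h^4 + 28*I*h^4 + 56*h^3 - 88*I*h^3 - 56*h^2 + 360*I*h^2 - 120*h - 420*I*h - 900*I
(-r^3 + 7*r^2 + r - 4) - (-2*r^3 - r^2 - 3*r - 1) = r^3 + 8*r^2 + 4*r - 3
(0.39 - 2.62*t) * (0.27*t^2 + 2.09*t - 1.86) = -0.7074*t^3 - 5.3705*t^2 + 5.6883*t - 0.7254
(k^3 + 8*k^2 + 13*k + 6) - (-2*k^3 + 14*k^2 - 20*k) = 3*k^3 - 6*k^2 + 33*k + 6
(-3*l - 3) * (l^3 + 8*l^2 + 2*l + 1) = -3*l^4 - 27*l^3 - 30*l^2 - 9*l - 3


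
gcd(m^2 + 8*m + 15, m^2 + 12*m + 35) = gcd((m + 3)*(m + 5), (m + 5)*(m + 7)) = m + 5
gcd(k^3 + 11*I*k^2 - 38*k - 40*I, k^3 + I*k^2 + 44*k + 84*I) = k + 2*I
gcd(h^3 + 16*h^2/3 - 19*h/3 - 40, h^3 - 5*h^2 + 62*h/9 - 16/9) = h - 8/3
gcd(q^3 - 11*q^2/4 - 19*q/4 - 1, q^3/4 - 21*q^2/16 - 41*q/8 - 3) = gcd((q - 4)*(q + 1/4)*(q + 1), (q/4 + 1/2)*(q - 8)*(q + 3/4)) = 1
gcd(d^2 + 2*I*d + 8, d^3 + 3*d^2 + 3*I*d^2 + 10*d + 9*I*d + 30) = d - 2*I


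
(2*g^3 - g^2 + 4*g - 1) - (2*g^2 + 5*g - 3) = 2*g^3 - 3*g^2 - g + 2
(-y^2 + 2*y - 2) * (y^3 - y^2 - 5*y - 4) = -y^5 + 3*y^4 + y^3 - 4*y^2 + 2*y + 8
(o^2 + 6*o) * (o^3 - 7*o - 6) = o^5 + 6*o^4 - 7*o^3 - 48*o^2 - 36*o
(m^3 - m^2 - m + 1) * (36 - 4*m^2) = -4*m^5 + 4*m^4 + 40*m^3 - 40*m^2 - 36*m + 36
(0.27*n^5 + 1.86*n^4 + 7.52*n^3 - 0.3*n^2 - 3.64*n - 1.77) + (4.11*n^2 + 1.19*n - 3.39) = 0.27*n^5 + 1.86*n^4 + 7.52*n^3 + 3.81*n^2 - 2.45*n - 5.16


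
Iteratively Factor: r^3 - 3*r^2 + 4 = (r - 2)*(r^2 - r - 2) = (r - 2)*(r + 1)*(r - 2)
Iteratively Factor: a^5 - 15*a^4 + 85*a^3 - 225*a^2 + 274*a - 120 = (a - 2)*(a^4 - 13*a^3 + 59*a^2 - 107*a + 60) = (a - 2)*(a - 1)*(a^3 - 12*a^2 + 47*a - 60) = (a - 5)*(a - 2)*(a - 1)*(a^2 - 7*a + 12) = (a - 5)*(a - 4)*(a - 2)*(a - 1)*(a - 3)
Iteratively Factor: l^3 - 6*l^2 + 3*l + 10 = (l + 1)*(l^2 - 7*l + 10) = (l - 5)*(l + 1)*(l - 2)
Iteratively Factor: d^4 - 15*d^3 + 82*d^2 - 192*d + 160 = (d - 2)*(d^3 - 13*d^2 + 56*d - 80) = (d - 4)*(d - 2)*(d^2 - 9*d + 20) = (d - 5)*(d - 4)*(d - 2)*(d - 4)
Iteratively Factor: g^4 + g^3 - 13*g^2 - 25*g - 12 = (g + 3)*(g^3 - 2*g^2 - 7*g - 4) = (g + 1)*(g + 3)*(g^2 - 3*g - 4) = (g - 4)*(g + 1)*(g + 3)*(g + 1)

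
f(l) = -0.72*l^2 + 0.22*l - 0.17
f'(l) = 0.22 - 1.44*l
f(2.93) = -5.71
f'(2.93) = -4.00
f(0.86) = -0.51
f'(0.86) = -1.02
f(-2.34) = -4.63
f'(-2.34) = 3.59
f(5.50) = -20.74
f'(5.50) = -7.70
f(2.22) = -3.23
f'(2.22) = -2.98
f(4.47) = -13.57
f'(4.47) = -6.22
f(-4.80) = -17.81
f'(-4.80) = 7.13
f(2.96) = -5.83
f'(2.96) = -4.04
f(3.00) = -5.99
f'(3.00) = -4.10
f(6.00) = -24.77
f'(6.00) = -8.42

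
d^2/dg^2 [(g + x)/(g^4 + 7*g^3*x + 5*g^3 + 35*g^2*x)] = 2*((g + x)*(4*g^2 + 21*g*x + 15*g + 70*x)^2 - (g^2 + 7*g*x + 5*g + 35*x)*(4*g^3 + 21*g^2*x + 15*g^2 + 70*g*x + (g + x)*(6*g^2 + 21*g*x + 15*g + 35*x)))/(g^4*(g^2 + 7*g*x + 5*g + 35*x)^3)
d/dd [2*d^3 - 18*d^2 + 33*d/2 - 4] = 6*d^2 - 36*d + 33/2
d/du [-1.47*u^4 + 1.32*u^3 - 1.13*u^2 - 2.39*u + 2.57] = -5.88*u^3 + 3.96*u^2 - 2.26*u - 2.39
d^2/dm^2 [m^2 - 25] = 2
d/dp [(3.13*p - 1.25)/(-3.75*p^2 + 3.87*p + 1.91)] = (11.7375*p^2 - 9.375*p + 10.8158)/(14.0625*p^4 - 29.025*p^3 + 0.651900000000001*p^2 + 14.7834*p + 3.6481)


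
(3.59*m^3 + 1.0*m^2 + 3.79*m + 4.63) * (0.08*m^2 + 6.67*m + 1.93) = 0.2872*m^5 + 24.0253*m^4 + 13.9019*m^3 + 27.5797*m^2 + 38.1968*m + 8.9359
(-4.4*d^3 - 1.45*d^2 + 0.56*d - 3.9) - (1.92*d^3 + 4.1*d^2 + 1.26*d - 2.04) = -6.32*d^3 - 5.55*d^2 - 0.7*d - 1.86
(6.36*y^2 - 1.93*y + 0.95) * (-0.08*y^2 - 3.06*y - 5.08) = -0.5088*y^4 - 19.3072*y^3 - 26.479*y^2 + 6.8974*y - 4.826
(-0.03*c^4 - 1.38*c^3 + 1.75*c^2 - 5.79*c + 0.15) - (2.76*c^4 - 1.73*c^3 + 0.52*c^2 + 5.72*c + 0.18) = -2.79*c^4 + 0.35*c^3 + 1.23*c^2 - 11.51*c - 0.03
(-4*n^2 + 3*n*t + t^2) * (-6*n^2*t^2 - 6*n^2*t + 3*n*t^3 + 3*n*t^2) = 24*n^4*t^2 + 24*n^4*t - 30*n^3*t^3 - 30*n^3*t^2 + 3*n^2*t^4 + 3*n^2*t^3 + 3*n*t^5 + 3*n*t^4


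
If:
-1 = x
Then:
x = -1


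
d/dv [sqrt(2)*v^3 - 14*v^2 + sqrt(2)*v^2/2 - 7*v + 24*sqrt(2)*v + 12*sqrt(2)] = 3*sqrt(2)*v^2 - 28*v + sqrt(2)*v - 7 + 24*sqrt(2)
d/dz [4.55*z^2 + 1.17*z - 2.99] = 9.1*z + 1.17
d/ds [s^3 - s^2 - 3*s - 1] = 3*s^2 - 2*s - 3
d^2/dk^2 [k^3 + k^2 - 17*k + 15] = 6*k + 2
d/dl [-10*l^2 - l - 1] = -20*l - 1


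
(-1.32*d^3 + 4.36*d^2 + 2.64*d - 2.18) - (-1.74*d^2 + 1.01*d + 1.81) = -1.32*d^3 + 6.1*d^2 + 1.63*d - 3.99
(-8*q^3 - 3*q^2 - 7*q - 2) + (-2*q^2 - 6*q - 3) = -8*q^3 - 5*q^2 - 13*q - 5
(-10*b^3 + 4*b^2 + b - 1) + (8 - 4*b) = -10*b^3 + 4*b^2 - 3*b + 7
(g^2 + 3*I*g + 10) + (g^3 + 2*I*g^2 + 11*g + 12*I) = g^3 + g^2 + 2*I*g^2 + 11*g + 3*I*g + 10 + 12*I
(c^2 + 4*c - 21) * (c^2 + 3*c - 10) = c^4 + 7*c^3 - 19*c^2 - 103*c + 210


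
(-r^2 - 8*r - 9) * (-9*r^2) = 9*r^4 + 72*r^3 + 81*r^2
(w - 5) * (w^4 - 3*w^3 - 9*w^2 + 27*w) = w^5 - 8*w^4 + 6*w^3 + 72*w^2 - 135*w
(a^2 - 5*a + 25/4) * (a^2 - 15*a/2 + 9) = a^4 - 25*a^3/2 + 211*a^2/4 - 735*a/8 + 225/4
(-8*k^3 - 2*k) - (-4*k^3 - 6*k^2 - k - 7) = -4*k^3 + 6*k^2 - k + 7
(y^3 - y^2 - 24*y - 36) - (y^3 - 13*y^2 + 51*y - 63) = 12*y^2 - 75*y + 27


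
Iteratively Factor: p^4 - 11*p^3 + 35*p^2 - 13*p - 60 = (p + 1)*(p^3 - 12*p^2 + 47*p - 60) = (p - 5)*(p + 1)*(p^2 - 7*p + 12) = (p - 5)*(p - 4)*(p + 1)*(p - 3)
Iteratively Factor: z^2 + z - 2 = (z - 1)*(z + 2)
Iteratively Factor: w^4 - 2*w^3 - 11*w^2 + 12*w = (w + 3)*(w^3 - 5*w^2 + 4*w) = w*(w + 3)*(w^2 - 5*w + 4) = w*(w - 1)*(w + 3)*(w - 4)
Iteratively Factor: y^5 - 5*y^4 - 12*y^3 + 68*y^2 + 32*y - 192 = (y - 4)*(y^4 - y^3 - 16*y^2 + 4*y + 48) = (y - 4)*(y + 2)*(y^3 - 3*y^2 - 10*y + 24) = (y - 4)^2*(y + 2)*(y^2 + y - 6) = (y - 4)^2*(y + 2)*(y + 3)*(y - 2)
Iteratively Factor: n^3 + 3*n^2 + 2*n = (n + 2)*(n^2 + n) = (n + 1)*(n + 2)*(n)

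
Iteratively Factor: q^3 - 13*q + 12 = (q + 4)*(q^2 - 4*q + 3) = (q - 1)*(q + 4)*(q - 3)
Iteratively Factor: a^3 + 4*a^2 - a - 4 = (a + 4)*(a^2 - 1) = (a + 1)*(a + 4)*(a - 1)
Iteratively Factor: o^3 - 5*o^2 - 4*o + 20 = (o + 2)*(o^2 - 7*o + 10) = (o - 5)*(o + 2)*(o - 2)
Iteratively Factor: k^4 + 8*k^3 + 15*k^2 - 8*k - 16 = (k + 4)*(k^3 + 4*k^2 - k - 4) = (k + 1)*(k + 4)*(k^2 + 3*k - 4) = (k - 1)*(k + 1)*(k + 4)*(k + 4)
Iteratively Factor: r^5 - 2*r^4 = (r)*(r^4 - 2*r^3) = r^2*(r^3 - 2*r^2) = r^3*(r^2 - 2*r) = r^4*(r - 2)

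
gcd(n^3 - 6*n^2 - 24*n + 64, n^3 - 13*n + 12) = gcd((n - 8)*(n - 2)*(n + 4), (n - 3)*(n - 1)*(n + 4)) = n + 4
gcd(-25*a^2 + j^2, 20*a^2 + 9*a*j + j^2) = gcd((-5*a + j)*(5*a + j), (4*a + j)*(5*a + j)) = 5*a + j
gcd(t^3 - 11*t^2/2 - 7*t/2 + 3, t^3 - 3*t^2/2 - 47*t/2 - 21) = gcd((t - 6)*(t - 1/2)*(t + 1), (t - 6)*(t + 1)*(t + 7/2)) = t^2 - 5*t - 6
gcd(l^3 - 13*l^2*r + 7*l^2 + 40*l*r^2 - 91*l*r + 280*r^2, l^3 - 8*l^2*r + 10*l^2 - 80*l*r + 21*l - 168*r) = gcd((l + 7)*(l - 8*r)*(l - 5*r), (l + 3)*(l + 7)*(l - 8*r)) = -l^2 + 8*l*r - 7*l + 56*r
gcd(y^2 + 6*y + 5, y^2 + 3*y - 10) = y + 5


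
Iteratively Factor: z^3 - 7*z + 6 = (z - 1)*(z^2 + z - 6) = (z - 1)*(z + 3)*(z - 2)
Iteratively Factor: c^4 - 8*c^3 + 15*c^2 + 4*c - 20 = (c + 1)*(c^3 - 9*c^2 + 24*c - 20) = (c - 2)*(c + 1)*(c^2 - 7*c + 10) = (c - 2)^2*(c + 1)*(c - 5)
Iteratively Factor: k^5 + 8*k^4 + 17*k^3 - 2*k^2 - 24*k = (k + 3)*(k^4 + 5*k^3 + 2*k^2 - 8*k) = (k + 2)*(k + 3)*(k^3 + 3*k^2 - 4*k) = (k + 2)*(k + 3)*(k + 4)*(k^2 - k) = k*(k + 2)*(k + 3)*(k + 4)*(k - 1)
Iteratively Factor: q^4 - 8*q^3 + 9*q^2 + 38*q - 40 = (q - 4)*(q^3 - 4*q^2 - 7*q + 10) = (q - 5)*(q - 4)*(q^2 + q - 2) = (q - 5)*(q - 4)*(q - 1)*(q + 2)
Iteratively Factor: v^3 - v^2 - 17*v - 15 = (v - 5)*(v^2 + 4*v + 3) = (v - 5)*(v + 3)*(v + 1)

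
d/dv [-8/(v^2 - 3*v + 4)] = 8*(2*v - 3)/(v^2 - 3*v + 4)^2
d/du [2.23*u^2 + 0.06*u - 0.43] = 4.46*u + 0.06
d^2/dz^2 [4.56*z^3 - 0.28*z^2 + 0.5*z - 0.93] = 27.36*z - 0.56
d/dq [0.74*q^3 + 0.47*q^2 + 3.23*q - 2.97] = 2.22*q^2 + 0.94*q + 3.23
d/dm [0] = 0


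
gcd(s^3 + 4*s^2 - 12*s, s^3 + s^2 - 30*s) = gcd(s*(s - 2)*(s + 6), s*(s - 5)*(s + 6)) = s^2 + 6*s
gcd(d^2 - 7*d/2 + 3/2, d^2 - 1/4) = d - 1/2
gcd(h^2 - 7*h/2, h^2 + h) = h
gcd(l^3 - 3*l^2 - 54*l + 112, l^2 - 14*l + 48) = l - 8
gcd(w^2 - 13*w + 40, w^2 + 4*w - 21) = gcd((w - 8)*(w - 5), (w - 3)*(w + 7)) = 1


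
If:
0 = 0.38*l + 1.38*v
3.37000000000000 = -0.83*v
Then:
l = 14.75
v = -4.06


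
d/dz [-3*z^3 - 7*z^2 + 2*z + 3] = -9*z^2 - 14*z + 2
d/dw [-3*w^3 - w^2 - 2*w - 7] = -9*w^2 - 2*w - 2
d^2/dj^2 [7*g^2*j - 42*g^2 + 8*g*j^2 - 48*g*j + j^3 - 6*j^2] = 16*g + 6*j - 12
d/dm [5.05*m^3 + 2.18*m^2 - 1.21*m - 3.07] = 15.15*m^2 + 4.36*m - 1.21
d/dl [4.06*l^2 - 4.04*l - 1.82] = 8.12*l - 4.04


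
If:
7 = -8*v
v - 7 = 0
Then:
No Solution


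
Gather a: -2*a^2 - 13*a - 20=-2*a^2 - 13*a - 20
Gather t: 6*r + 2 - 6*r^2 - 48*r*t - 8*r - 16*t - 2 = -6*r^2 - 2*r + t*(-48*r - 16)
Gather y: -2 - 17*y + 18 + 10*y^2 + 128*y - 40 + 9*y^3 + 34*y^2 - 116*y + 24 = 9*y^3 + 44*y^2 - 5*y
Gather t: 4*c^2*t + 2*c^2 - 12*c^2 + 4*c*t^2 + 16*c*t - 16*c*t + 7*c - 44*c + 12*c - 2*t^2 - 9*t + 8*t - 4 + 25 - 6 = -10*c^2 - 25*c + t^2*(4*c - 2) + t*(4*c^2 - 1) + 15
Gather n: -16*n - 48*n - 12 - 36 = -64*n - 48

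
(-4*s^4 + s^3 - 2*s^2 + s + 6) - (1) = -4*s^4 + s^3 - 2*s^2 + s + 5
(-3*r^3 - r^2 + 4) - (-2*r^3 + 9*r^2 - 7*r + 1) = -r^3 - 10*r^2 + 7*r + 3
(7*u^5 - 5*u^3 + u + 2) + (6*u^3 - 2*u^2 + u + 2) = 7*u^5 + u^3 - 2*u^2 + 2*u + 4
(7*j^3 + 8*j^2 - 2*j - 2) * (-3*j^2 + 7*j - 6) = -21*j^5 + 25*j^4 + 20*j^3 - 56*j^2 - 2*j + 12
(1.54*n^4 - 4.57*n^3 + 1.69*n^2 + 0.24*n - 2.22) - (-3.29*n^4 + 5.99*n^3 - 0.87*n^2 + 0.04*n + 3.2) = 4.83*n^4 - 10.56*n^3 + 2.56*n^2 + 0.2*n - 5.42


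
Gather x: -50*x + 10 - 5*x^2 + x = -5*x^2 - 49*x + 10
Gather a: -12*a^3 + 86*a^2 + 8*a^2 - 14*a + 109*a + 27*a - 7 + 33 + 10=-12*a^3 + 94*a^2 + 122*a + 36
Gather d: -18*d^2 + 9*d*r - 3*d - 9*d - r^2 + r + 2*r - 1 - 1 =-18*d^2 + d*(9*r - 12) - r^2 + 3*r - 2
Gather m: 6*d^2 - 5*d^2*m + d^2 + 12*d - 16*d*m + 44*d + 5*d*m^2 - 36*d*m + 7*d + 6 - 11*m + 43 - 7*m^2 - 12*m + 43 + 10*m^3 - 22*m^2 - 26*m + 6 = 7*d^2 + 63*d + 10*m^3 + m^2*(5*d - 29) + m*(-5*d^2 - 52*d - 49) + 98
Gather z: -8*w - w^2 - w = -w^2 - 9*w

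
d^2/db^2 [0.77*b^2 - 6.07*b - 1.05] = 1.54000000000000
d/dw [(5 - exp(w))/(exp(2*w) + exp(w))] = (exp(2*w) - 10*exp(w) - 5)*exp(-w)/(exp(2*w) + 2*exp(w) + 1)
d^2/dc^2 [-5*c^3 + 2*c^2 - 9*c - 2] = 4 - 30*c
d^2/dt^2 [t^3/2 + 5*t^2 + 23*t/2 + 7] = 3*t + 10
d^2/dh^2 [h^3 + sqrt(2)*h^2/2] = 6*h + sqrt(2)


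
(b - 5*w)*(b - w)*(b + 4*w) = b^3 - 2*b^2*w - 19*b*w^2 + 20*w^3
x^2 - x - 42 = (x - 7)*(x + 6)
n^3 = n^3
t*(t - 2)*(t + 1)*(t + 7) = t^4 + 6*t^3 - 9*t^2 - 14*t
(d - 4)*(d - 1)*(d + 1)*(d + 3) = d^4 - d^3 - 13*d^2 + d + 12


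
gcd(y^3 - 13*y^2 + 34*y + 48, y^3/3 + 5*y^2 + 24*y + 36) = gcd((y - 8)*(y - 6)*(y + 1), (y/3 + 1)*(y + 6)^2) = 1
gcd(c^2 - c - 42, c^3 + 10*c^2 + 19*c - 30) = c + 6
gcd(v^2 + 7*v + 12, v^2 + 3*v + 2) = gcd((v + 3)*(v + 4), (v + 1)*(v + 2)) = 1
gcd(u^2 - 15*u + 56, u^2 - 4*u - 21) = u - 7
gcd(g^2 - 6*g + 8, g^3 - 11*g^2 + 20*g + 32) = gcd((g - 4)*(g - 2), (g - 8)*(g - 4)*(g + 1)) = g - 4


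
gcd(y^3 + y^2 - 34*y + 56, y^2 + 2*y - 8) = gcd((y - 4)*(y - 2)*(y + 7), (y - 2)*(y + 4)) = y - 2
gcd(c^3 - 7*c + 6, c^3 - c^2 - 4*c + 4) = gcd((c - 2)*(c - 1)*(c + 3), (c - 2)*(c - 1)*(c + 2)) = c^2 - 3*c + 2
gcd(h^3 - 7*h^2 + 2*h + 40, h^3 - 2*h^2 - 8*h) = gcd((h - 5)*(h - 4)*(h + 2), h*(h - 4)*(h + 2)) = h^2 - 2*h - 8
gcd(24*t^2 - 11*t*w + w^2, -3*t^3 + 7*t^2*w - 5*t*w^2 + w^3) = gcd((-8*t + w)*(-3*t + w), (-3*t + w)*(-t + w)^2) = 3*t - w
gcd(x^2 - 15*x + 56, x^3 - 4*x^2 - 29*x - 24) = x - 8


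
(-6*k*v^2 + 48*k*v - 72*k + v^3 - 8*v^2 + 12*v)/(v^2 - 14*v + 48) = (-6*k*v + 12*k + v^2 - 2*v)/(v - 8)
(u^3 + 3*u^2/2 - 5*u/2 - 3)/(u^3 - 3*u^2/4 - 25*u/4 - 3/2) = 2*(2*u^2 - u - 3)/(4*u^2 - 11*u - 3)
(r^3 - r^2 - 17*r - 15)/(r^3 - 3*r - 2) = (r^2 - 2*r - 15)/(r^2 - r - 2)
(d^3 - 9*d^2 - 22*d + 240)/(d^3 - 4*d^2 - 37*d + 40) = (d - 6)/(d - 1)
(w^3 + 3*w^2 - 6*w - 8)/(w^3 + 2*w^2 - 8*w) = (w + 1)/w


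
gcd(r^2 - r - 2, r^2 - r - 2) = r^2 - r - 2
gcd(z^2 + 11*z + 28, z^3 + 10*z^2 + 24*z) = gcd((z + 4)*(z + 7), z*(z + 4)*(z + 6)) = z + 4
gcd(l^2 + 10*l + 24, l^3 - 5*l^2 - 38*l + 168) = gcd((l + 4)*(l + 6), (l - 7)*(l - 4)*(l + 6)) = l + 6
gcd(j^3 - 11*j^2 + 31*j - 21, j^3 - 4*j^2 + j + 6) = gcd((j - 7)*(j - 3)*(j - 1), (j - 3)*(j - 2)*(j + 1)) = j - 3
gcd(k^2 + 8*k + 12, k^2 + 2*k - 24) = k + 6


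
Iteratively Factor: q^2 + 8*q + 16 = (q + 4)*(q + 4)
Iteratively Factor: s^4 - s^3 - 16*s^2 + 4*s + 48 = (s - 2)*(s^3 + s^2 - 14*s - 24) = (s - 2)*(s + 2)*(s^2 - s - 12) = (s - 2)*(s + 2)*(s + 3)*(s - 4)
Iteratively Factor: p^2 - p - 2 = (p + 1)*(p - 2)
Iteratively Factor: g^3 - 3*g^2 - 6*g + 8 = (g - 1)*(g^2 - 2*g - 8) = (g - 4)*(g - 1)*(g + 2)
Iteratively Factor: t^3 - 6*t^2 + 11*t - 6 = (t - 2)*(t^2 - 4*t + 3) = (t - 3)*(t - 2)*(t - 1)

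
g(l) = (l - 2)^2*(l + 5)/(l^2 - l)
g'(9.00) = 1.15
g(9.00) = 9.53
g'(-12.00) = 1.10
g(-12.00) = -8.79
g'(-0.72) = 37.55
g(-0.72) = 25.57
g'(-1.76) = 6.67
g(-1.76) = 9.43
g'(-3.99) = 2.02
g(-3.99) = 1.82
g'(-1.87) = 5.99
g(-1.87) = 8.73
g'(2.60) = 1.61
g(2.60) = 0.66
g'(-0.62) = 50.74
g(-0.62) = 29.93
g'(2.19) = 0.93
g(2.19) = 0.10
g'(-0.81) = 29.65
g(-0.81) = 22.57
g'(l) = (1 - 2*l)*(l - 2)^2*(l + 5)/(l^2 - l)^2 + (l - 2)^2/(l^2 - l) + (l + 5)*(2*l - 4)/(l^2 - l)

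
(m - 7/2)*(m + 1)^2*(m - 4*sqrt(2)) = m^4 - 4*sqrt(2)*m^3 - 3*m^3/2 - 6*m^2 + 6*sqrt(2)*m^2 - 7*m/2 + 24*sqrt(2)*m + 14*sqrt(2)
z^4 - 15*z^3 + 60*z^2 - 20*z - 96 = (z - 8)*(z - 6)*(z - 2)*(z + 1)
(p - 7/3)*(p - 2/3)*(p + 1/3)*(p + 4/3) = p^4 - 4*p^3/3 - 3*p^2 + 34*p/27 + 56/81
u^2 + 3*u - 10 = (u - 2)*(u + 5)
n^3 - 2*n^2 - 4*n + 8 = (n - 2)^2*(n + 2)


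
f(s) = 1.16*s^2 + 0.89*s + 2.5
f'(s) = 2.32*s + 0.89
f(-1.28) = 3.26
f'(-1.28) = -2.08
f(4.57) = 30.79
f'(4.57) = 11.49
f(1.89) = 8.33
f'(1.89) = 5.27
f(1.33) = 5.74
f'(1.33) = 3.98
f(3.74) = 22.05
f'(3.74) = 9.57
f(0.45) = 3.14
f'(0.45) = 1.93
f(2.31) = 10.75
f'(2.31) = 6.25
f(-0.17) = 2.38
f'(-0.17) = 0.50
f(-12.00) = 158.86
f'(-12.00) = -26.95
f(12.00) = 180.22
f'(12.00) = 28.73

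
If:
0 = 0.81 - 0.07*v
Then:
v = 11.57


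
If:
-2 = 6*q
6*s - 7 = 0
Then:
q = -1/3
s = 7/6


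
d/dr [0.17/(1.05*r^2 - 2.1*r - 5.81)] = 0.357*(1 - r)/(-1.05*r^2 + 2.1*r + 5.81)^2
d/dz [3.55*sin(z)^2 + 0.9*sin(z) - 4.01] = (7.1*sin(z) + 0.9)*cos(z)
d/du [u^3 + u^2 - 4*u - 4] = 3*u^2 + 2*u - 4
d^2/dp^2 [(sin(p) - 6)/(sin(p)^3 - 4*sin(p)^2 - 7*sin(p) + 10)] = 2*(-2*sin(p)^6 + 31*sin(p)^5 - 120*sin(p)^4 + 61*sin(p)^3 + 138*sin(p)^2 + 508*sin(p) + 464)/((sin(p) - 5)^3*(sin(p) - 1)^2*(sin(p) + 2)^3)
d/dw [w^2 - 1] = 2*w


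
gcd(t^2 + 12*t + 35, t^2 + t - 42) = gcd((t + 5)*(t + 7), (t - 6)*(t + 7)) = t + 7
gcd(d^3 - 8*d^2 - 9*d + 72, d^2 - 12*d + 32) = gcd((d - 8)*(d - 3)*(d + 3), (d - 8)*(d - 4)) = d - 8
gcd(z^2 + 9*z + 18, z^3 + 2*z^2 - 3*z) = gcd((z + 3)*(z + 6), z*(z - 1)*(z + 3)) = z + 3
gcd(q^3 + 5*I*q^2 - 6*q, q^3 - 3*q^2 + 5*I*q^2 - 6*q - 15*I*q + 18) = q^2 + 5*I*q - 6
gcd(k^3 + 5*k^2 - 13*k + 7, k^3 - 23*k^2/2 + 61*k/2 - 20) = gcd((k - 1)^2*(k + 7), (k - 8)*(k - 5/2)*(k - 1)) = k - 1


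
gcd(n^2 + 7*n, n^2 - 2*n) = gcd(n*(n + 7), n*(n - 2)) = n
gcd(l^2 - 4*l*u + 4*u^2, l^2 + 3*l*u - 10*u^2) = -l + 2*u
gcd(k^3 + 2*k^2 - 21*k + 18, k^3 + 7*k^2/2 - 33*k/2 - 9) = k^2 + 3*k - 18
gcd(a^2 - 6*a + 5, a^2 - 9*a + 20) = a - 5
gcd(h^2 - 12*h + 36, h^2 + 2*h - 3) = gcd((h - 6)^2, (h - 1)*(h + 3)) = 1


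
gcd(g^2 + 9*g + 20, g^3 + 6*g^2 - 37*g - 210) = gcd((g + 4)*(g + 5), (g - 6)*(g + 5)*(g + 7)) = g + 5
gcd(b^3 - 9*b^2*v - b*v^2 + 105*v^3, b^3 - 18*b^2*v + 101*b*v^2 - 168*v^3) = -b + 7*v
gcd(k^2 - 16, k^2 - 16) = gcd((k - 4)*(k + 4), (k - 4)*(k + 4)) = k^2 - 16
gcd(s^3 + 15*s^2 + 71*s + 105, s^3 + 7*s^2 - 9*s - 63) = s^2 + 10*s + 21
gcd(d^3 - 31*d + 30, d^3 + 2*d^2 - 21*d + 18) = d^2 + 5*d - 6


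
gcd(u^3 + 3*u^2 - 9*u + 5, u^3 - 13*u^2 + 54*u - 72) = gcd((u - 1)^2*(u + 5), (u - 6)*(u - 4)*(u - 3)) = 1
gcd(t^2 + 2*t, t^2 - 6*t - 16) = t + 2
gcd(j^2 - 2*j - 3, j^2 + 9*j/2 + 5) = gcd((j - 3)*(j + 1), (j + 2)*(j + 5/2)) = 1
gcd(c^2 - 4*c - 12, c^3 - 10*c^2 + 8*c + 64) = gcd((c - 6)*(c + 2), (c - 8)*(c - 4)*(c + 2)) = c + 2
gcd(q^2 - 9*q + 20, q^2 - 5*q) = q - 5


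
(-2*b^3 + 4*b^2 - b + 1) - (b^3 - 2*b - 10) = -3*b^3 + 4*b^2 + b + 11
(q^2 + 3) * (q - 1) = q^3 - q^2 + 3*q - 3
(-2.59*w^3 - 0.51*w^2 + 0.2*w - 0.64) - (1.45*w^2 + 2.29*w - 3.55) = -2.59*w^3 - 1.96*w^2 - 2.09*w + 2.91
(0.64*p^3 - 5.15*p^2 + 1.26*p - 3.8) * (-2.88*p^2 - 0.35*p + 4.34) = -1.8432*p^5 + 14.608*p^4 + 0.9513*p^3 - 11.848*p^2 + 6.7984*p - 16.492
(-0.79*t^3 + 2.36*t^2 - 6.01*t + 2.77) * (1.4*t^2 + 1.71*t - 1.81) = -1.106*t^5 + 1.9531*t^4 - 2.9485*t^3 - 10.6707*t^2 + 15.6148*t - 5.0137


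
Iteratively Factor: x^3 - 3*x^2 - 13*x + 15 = (x + 3)*(x^2 - 6*x + 5) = (x - 1)*(x + 3)*(x - 5)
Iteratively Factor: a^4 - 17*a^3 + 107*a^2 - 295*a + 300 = (a - 5)*(a^3 - 12*a^2 + 47*a - 60) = (a - 5)*(a - 4)*(a^2 - 8*a + 15) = (a - 5)*(a - 4)*(a - 3)*(a - 5)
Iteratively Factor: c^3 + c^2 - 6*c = (c)*(c^2 + c - 6) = c*(c + 3)*(c - 2)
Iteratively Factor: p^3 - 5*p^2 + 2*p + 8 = (p + 1)*(p^2 - 6*p + 8) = (p - 4)*(p + 1)*(p - 2)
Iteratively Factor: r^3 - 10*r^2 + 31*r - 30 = (r - 3)*(r^2 - 7*r + 10) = (r - 5)*(r - 3)*(r - 2)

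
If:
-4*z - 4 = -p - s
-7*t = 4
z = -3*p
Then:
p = -z/3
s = 13*z/3 + 4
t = -4/7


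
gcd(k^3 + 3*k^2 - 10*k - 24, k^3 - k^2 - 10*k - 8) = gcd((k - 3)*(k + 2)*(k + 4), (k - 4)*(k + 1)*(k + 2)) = k + 2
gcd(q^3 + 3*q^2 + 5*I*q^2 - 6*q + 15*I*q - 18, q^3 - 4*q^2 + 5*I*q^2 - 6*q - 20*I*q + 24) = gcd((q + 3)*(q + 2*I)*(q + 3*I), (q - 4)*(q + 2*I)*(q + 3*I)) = q^2 + 5*I*q - 6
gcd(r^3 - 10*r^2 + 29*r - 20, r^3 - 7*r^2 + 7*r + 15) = r - 5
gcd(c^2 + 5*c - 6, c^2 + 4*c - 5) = c - 1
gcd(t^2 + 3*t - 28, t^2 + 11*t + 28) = t + 7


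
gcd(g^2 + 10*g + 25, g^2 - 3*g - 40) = g + 5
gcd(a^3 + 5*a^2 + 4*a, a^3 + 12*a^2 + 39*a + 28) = a^2 + 5*a + 4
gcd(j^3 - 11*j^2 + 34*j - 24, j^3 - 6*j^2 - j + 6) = j^2 - 7*j + 6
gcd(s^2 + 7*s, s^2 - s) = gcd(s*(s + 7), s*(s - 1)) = s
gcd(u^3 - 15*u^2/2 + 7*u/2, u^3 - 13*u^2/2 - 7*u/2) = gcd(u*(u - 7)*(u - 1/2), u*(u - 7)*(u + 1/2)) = u^2 - 7*u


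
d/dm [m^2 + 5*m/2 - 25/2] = 2*m + 5/2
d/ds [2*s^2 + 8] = 4*s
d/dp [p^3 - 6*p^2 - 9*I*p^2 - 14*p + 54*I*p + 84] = 3*p^2 - 12*p - 18*I*p - 14 + 54*I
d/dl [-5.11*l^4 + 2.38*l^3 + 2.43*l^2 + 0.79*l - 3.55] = -20.44*l^3 + 7.14*l^2 + 4.86*l + 0.79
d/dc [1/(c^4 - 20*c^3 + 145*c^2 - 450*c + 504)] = 2*(-2*c^3 + 30*c^2 - 145*c + 225)/(c^4 - 20*c^3 + 145*c^2 - 450*c + 504)^2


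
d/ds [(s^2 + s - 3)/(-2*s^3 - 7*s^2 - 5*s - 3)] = 2*(s^4 + 2*s^3 - 8*s^2 - 24*s - 9)/(4*s^6 + 28*s^5 + 69*s^4 + 82*s^3 + 67*s^2 + 30*s + 9)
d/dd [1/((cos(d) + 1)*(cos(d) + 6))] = (2*cos(d) + 7)*sin(d)/((cos(d) + 1)^2*(cos(d) + 6)^2)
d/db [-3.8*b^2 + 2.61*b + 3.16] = 2.61 - 7.6*b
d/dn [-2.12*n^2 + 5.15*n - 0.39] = 5.15 - 4.24*n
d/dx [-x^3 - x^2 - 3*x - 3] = -3*x^2 - 2*x - 3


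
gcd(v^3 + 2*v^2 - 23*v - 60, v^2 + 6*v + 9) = v + 3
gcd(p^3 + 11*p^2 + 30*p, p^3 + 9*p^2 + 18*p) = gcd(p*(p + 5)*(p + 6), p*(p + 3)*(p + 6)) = p^2 + 6*p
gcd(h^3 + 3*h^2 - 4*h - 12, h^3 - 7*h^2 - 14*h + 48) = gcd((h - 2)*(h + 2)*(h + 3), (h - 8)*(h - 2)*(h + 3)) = h^2 + h - 6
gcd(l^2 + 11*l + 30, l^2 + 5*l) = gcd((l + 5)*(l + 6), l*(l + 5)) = l + 5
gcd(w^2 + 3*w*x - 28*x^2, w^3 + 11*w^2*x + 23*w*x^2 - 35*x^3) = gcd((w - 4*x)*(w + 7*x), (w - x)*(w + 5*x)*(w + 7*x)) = w + 7*x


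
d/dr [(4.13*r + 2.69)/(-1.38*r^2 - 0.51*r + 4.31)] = (5.6994*r^2 + 7.4244*r + 19.1722)/(1.9044*r^4 + 1.4076*r^3 - 11.6355*r^2 - 4.3962*r + 18.5761)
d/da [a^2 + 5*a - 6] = 2*a + 5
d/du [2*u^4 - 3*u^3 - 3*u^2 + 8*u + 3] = 8*u^3 - 9*u^2 - 6*u + 8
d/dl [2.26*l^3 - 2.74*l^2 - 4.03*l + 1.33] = 6.78*l^2 - 5.48*l - 4.03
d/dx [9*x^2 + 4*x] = 18*x + 4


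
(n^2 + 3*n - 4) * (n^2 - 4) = n^4 + 3*n^3 - 8*n^2 - 12*n + 16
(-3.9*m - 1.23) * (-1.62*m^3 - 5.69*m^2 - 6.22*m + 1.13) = 6.318*m^4 + 24.1836*m^3 + 31.2567*m^2 + 3.2436*m - 1.3899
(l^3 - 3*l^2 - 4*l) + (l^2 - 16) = l^3 - 2*l^2 - 4*l - 16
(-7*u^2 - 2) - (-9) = 7 - 7*u^2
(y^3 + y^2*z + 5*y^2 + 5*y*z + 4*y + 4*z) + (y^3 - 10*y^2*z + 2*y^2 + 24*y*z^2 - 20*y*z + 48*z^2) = 2*y^3 - 9*y^2*z + 7*y^2 + 24*y*z^2 - 15*y*z + 4*y + 48*z^2 + 4*z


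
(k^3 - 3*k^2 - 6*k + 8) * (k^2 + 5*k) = k^5 + 2*k^4 - 21*k^3 - 22*k^2 + 40*k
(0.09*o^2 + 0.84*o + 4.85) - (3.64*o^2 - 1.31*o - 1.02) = -3.55*o^2 + 2.15*o + 5.87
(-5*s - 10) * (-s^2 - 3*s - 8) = 5*s^3 + 25*s^2 + 70*s + 80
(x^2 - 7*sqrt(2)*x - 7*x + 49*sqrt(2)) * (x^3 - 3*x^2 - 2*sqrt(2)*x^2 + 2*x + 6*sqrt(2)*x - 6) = x^5 - 9*sqrt(2)*x^4 - 10*x^4 + 51*x^3 + 90*sqrt(2)*x^3 - 300*x^2 - 203*sqrt(2)*x^2 + 140*sqrt(2)*x + 630*x - 294*sqrt(2)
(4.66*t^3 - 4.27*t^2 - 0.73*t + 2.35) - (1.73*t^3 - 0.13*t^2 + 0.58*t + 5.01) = 2.93*t^3 - 4.14*t^2 - 1.31*t - 2.66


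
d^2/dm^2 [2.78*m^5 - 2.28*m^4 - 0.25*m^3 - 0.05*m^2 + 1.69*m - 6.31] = 55.6*m^3 - 27.36*m^2 - 1.5*m - 0.1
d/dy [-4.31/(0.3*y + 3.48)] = 1.293/(0.3*y + 3.48)^2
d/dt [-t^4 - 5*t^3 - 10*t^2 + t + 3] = -4*t^3 - 15*t^2 - 20*t + 1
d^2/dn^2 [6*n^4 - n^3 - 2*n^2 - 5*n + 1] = 72*n^2 - 6*n - 4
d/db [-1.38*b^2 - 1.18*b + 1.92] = -2.76*b - 1.18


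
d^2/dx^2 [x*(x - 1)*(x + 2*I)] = 6*x - 2 + 4*I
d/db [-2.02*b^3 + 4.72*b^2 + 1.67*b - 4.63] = -6.06*b^2 + 9.44*b + 1.67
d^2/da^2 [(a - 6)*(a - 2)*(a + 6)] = 6*a - 4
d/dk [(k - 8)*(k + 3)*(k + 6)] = 3*k^2 + 2*k - 54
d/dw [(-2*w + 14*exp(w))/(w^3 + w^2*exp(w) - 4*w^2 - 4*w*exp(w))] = 2*(w*(7*exp(w) - 1)*(w^2 + w*exp(w) - 4*w - 4*exp(w)) - (w - 7*exp(w))*(-w^2*exp(w) - 3*w^2 + 2*w*exp(w) + 8*w + 4*exp(w)))/(w^2*(w^2 + w*exp(w) - 4*w - 4*exp(w))^2)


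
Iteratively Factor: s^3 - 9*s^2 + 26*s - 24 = (s - 2)*(s^2 - 7*s + 12) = (s - 4)*(s - 2)*(s - 3)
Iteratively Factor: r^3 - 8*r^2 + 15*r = (r - 3)*(r^2 - 5*r) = r*(r - 3)*(r - 5)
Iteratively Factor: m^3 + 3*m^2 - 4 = (m + 2)*(m^2 + m - 2) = (m + 2)^2*(m - 1)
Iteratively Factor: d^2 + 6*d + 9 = (d + 3)*(d + 3)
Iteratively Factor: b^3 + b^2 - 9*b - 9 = (b + 1)*(b^2 - 9) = (b + 1)*(b + 3)*(b - 3)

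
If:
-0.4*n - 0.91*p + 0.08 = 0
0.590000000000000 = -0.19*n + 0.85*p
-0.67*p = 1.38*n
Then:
No Solution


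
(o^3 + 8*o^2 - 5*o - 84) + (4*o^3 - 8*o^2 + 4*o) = 5*o^3 - o - 84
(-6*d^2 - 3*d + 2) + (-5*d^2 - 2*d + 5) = -11*d^2 - 5*d + 7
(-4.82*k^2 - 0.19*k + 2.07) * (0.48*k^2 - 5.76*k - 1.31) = -2.3136*k^4 + 27.672*k^3 + 8.4022*k^2 - 11.6743*k - 2.7117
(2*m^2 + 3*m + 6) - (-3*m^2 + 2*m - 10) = 5*m^2 + m + 16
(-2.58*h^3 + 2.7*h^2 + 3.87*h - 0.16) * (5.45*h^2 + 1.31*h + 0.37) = -14.061*h^5 + 11.3352*h^4 + 23.6739*h^3 + 5.1967*h^2 + 1.2223*h - 0.0592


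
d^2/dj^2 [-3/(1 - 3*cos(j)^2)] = 18*(-6*sin(j)^4 + 5*sin(j)^2 + 2)/(3*cos(j)^2 - 1)^3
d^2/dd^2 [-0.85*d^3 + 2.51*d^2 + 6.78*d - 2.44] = 5.02 - 5.1*d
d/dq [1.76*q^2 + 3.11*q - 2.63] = 3.52*q + 3.11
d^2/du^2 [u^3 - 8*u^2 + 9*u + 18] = 6*u - 16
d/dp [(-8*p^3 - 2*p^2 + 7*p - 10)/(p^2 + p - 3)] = (-8*p^4 - 16*p^3 + 63*p^2 + 32*p - 11)/(p^4 + 2*p^3 - 5*p^2 - 6*p + 9)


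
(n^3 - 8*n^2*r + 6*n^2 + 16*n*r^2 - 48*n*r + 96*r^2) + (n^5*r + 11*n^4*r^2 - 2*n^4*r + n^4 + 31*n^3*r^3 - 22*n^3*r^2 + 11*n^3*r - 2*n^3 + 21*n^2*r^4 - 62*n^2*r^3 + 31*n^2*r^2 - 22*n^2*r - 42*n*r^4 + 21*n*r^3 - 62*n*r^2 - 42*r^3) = n^5*r + 11*n^4*r^2 - 2*n^4*r + n^4 + 31*n^3*r^3 - 22*n^3*r^2 + 11*n^3*r - n^3 + 21*n^2*r^4 - 62*n^2*r^3 + 31*n^2*r^2 - 30*n^2*r + 6*n^2 - 42*n*r^4 + 21*n*r^3 - 46*n*r^2 - 48*n*r - 42*r^3 + 96*r^2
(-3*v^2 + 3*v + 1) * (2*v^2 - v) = -6*v^4 + 9*v^3 - v^2 - v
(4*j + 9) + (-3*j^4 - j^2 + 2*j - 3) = -3*j^4 - j^2 + 6*j + 6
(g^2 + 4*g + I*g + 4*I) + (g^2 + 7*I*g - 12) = 2*g^2 + 4*g + 8*I*g - 12 + 4*I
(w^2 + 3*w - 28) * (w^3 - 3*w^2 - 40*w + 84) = w^5 - 77*w^3 + 48*w^2 + 1372*w - 2352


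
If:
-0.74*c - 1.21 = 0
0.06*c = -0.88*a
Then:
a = 0.11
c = -1.64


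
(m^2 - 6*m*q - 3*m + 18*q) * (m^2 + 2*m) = m^4 - 6*m^3*q - m^3 + 6*m^2*q - 6*m^2 + 36*m*q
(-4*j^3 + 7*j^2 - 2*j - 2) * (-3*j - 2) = 12*j^4 - 13*j^3 - 8*j^2 + 10*j + 4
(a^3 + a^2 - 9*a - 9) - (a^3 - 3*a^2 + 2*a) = 4*a^2 - 11*a - 9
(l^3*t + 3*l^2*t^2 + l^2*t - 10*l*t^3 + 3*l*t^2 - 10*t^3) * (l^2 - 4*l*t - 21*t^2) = l^5*t - l^4*t^2 + l^4*t - 43*l^3*t^3 - l^3*t^2 - 23*l^2*t^4 - 43*l^2*t^3 + 210*l*t^5 - 23*l*t^4 + 210*t^5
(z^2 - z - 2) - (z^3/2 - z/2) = -z^3/2 + z^2 - z/2 - 2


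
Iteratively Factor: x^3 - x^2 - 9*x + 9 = (x - 3)*(x^2 + 2*x - 3) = (x - 3)*(x - 1)*(x + 3)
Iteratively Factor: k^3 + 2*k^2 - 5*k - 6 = (k + 3)*(k^2 - k - 2) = (k - 2)*(k + 3)*(k + 1)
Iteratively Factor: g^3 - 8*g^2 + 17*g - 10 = (g - 1)*(g^2 - 7*g + 10) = (g - 2)*(g - 1)*(g - 5)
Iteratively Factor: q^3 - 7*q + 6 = (q - 1)*(q^2 + q - 6) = (q - 2)*(q - 1)*(q + 3)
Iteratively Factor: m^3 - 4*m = (m - 2)*(m^2 + 2*m) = (m - 2)*(m + 2)*(m)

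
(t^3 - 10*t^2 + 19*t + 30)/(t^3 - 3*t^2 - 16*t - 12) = (t - 5)/(t + 2)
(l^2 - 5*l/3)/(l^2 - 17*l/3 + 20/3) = l/(l - 4)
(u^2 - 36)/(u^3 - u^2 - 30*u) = (u + 6)/(u*(u + 5))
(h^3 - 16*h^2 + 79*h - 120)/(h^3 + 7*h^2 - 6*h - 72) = (h^2 - 13*h + 40)/(h^2 + 10*h + 24)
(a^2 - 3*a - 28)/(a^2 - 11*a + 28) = (a + 4)/(a - 4)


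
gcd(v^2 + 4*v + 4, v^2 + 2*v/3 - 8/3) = v + 2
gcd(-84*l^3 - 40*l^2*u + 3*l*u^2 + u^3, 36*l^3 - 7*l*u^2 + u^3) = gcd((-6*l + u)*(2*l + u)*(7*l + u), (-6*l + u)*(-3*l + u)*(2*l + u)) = -12*l^2 - 4*l*u + u^2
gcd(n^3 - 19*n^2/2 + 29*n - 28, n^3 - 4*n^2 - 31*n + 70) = n - 2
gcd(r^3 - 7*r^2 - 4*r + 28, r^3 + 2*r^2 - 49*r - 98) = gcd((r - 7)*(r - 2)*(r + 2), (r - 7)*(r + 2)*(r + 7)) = r^2 - 5*r - 14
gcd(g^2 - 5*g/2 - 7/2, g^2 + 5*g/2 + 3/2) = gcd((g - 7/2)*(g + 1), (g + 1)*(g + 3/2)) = g + 1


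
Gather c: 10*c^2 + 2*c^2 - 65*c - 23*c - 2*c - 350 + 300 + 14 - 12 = 12*c^2 - 90*c - 48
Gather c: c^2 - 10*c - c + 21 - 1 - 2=c^2 - 11*c + 18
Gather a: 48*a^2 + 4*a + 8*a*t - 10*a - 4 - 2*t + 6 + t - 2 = 48*a^2 + a*(8*t - 6) - t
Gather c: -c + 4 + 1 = 5 - c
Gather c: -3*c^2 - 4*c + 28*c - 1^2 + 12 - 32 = -3*c^2 + 24*c - 21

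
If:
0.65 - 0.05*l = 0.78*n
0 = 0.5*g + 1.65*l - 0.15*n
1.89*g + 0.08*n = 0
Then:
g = -0.04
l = 0.09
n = 0.83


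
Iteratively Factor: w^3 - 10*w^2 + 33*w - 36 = (w - 3)*(w^2 - 7*w + 12) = (w - 4)*(w - 3)*(w - 3)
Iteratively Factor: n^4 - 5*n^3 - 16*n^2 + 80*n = (n - 4)*(n^3 - n^2 - 20*n) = (n - 4)*(n + 4)*(n^2 - 5*n) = n*(n - 4)*(n + 4)*(n - 5)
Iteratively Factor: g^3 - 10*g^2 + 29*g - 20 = (g - 5)*(g^2 - 5*g + 4) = (g - 5)*(g - 1)*(g - 4)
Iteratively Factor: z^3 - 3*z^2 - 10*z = (z)*(z^2 - 3*z - 10) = z*(z - 5)*(z + 2)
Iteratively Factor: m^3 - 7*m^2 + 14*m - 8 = (m - 1)*(m^2 - 6*m + 8) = (m - 2)*(m - 1)*(m - 4)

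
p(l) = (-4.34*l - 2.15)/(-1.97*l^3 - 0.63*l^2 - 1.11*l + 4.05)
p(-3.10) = 0.19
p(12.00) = 0.02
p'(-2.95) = 0.11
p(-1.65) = 0.38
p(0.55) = -1.55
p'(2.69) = -0.27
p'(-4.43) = 0.04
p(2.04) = 0.63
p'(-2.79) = 0.12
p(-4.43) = 0.10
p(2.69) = 0.33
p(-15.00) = 0.01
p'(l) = (-4.34*l - 2.15)*(5.91*l^2 + 1.26*l + 1.11)/(-1.97*l^3 - 0.63*l^2 - 1.11*l + 4.05)^2 - 4.34/(-1.97*l^3 - 0.63*l^2 - 1.11*l + 4.05)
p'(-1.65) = 0.11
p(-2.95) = 0.20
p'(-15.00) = 0.00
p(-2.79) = 0.22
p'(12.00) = -0.00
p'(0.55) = -3.39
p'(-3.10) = 0.10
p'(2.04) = -0.76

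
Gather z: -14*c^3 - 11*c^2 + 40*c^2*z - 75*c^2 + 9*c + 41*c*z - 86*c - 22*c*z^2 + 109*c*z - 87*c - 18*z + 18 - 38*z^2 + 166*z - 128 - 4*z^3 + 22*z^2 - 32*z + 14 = -14*c^3 - 86*c^2 - 164*c - 4*z^3 + z^2*(-22*c - 16) + z*(40*c^2 + 150*c + 116) - 96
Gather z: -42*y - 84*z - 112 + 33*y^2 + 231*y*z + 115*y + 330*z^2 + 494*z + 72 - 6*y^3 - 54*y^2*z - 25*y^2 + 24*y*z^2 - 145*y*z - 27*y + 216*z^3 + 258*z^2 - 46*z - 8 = -6*y^3 + 8*y^2 + 46*y + 216*z^3 + z^2*(24*y + 588) + z*(-54*y^2 + 86*y + 364) - 48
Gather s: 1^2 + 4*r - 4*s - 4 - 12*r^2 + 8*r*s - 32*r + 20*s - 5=-12*r^2 - 28*r + s*(8*r + 16) - 8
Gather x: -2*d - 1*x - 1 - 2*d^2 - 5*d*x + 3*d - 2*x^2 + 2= -2*d^2 + d - 2*x^2 + x*(-5*d - 1) + 1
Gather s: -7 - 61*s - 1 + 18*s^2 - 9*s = 18*s^2 - 70*s - 8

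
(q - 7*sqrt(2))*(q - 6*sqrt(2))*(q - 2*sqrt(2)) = q^3 - 15*sqrt(2)*q^2 + 136*q - 168*sqrt(2)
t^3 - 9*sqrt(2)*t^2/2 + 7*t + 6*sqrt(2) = (t - 3*sqrt(2))*(t - 2*sqrt(2))*(t + sqrt(2)/2)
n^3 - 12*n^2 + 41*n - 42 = (n - 7)*(n - 3)*(n - 2)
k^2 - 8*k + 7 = (k - 7)*(k - 1)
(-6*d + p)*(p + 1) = -6*d*p - 6*d + p^2 + p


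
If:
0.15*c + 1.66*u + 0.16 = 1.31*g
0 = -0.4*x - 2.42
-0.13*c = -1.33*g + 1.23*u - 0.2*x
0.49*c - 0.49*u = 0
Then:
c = 2.19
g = 3.15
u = 2.19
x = -6.05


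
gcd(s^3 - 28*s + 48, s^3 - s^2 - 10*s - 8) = s - 4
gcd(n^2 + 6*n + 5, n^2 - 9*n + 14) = 1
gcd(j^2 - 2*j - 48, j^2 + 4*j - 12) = j + 6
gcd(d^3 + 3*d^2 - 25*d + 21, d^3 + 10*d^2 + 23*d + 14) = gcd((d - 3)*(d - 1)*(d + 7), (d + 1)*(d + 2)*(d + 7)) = d + 7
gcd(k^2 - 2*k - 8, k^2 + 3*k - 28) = k - 4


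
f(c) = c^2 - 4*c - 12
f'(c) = 2*c - 4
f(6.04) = 0.32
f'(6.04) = 8.08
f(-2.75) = 6.56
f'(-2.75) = -9.50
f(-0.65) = -8.98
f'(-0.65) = -5.30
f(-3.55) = 14.80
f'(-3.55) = -11.10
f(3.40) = -14.04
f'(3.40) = 2.80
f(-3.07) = 9.70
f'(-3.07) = -10.14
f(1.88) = -15.99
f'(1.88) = -0.24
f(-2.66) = 5.72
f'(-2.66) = -9.32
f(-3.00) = 9.00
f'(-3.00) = -10.00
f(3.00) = -15.00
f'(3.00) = 2.00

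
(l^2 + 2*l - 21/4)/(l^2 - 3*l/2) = (l + 7/2)/l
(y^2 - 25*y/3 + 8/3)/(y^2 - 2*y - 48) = (y - 1/3)/(y + 6)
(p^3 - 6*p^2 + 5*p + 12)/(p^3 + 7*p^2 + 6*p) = (p^2 - 7*p + 12)/(p*(p + 6))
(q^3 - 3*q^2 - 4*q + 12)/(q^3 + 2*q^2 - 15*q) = (q^2 - 4)/(q*(q + 5))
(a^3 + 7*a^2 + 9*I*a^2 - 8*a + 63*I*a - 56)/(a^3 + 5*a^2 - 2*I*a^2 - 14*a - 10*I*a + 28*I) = (a^2 + 9*I*a - 8)/(a^2 - 2*a*(1 + I) + 4*I)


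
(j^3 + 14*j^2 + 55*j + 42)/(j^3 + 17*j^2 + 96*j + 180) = (j^2 + 8*j + 7)/(j^2 + 11*j + 30)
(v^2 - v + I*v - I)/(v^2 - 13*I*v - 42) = (-v^2 + v - I*v + I)/(-v^2 + 13*I*v + 42)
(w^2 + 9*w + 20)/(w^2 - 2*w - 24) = (w + 5)/(w - 6)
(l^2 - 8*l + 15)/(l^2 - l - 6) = (l - 5)/(l + 2)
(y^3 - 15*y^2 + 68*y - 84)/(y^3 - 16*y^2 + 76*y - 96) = (y - 7)/(y - 8)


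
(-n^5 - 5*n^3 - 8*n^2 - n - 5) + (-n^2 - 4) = -n^5 - 5*n^3 - 9*n^2 - n - 9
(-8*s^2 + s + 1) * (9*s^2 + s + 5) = -72*s^4 + s^3 - 30*s^2 + 6*s + 5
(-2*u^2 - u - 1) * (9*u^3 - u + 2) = -18*u^5 - 9*u^4 - 7*u^3 - 3*u^2 - u - 2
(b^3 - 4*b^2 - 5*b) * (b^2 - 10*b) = b^5 - 14*b^4 + 35*b^3 + 50*b^2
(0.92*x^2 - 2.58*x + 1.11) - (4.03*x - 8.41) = 0.92*x^2 - 6.61*x + 9.52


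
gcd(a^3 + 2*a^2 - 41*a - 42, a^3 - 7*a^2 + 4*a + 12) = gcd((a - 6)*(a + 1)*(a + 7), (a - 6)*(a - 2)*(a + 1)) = a^2 - 5*a - 6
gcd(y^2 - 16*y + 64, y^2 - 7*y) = 1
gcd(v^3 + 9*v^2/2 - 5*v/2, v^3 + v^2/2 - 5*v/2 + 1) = v - 1/2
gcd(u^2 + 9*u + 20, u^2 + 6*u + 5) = u + 5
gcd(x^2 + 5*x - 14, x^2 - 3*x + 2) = x - 2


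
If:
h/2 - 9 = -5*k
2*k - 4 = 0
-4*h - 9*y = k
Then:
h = -2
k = 2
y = 2/3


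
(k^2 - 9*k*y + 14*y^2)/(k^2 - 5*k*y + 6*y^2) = (-k + 7*y)/(-k + 3*y)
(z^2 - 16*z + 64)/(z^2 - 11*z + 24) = (z - 8)/(z - 3)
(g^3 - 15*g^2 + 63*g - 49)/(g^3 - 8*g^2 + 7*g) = (g - 7)/g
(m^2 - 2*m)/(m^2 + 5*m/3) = 3*(m - 2)/(3*m + 5)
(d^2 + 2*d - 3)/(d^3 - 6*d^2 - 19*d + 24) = 1/(d - 8)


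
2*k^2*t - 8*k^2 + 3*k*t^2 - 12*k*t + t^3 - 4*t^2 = (k + t)*(2*k + t)*(t - 4)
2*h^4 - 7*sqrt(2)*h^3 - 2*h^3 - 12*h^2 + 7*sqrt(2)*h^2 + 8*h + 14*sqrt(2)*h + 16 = (h - 2)*(h - 4*sqrt(2))*(sqrt(2)*h + 1)*(sqrt(2)*h + sqrt(2))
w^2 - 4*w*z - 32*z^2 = (w - 8*z)*(w + 4*z)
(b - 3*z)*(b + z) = b^2 - 2*b*z - 3*z^2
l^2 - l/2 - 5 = (l - 5/2)*(l + 2)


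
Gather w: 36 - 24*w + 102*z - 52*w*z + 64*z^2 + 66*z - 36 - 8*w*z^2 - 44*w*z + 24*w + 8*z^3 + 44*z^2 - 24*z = w*(-8*z^2 - 96*z) + 8*z^3 + 108*z^2 + 144*z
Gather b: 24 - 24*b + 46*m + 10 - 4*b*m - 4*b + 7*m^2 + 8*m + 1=b*(-4*m - 28) + 7*m^2 + 54*m + 35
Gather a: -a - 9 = -a - 9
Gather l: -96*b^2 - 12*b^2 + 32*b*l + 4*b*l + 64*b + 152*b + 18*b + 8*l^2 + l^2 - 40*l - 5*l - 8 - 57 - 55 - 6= -108*b^2 + 234*b + 9*l^2 + l*(36*b - 45) - 126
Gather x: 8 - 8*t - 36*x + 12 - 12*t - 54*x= -20*t - 90*x + 20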